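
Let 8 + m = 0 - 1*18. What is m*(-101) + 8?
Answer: 2634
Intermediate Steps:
m = -26 (m = -8 + (0 - 1*18) = -8 + (0 - 18) = -8 - 18 = -26)
m*(-101) + 8 = -26*(-101) + 8 = 2626 + 8 = 2634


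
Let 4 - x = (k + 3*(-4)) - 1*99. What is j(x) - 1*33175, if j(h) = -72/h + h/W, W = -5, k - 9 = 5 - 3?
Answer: -2157772/65 ≈ -33197.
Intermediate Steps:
k = 11 (k = 9 + (5 - 3) = 9 + 2 = 11)
x = 104 (x = 4 - ((11 + 3*(-4)) - 1*99) = 4 - ((11 - 12) - 99) = 4 - (-1 - 99) = 4 - 1*(-100) = 4 + 100 = 104)
j(h) = -72/h - h/5 (j(h) = -72/h + h/(-5) = -72/h + h*(-1/5) = -72/h - h/5)
j(x) - 1*33175 = (-72/104 - 1/5*104) - 1*33175 = (-72*1/104 - 104/5) - 33175 = (-9/13 - 104/5) - 33175 = -1397/65 - 33175 = -2157772/65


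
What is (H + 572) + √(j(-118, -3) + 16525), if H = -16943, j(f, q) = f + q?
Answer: -16371 + 2*√4101 ≈ -16243.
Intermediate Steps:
(H + 572) + √(j(-118, -3) + 16525) = (-16943 + 572) + √((-118 - 3) + 16525) = -16371 + √(-121 + 16525) = -16371 + √16404 = -16371 + 2*√4101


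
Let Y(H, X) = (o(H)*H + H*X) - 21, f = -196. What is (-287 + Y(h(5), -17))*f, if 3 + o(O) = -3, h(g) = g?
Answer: 82908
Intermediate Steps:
o(O) = -6 (o(O) = -3 - 3 = -6)
Y(H, X) = -21 - 6*H + H*X (Y(H, X) = (-6*H + H*X) - 21 = -21 - 6*H + H*X)
(-287 + Y(h(5), -17))*f = (-287 + (-21 - 6*5 + 5*(-17)))*(-196) = (-287 + (-21 - 30 - 85))*(-196) = (-287 - 136)*(-196) = -423*(-196) = 82908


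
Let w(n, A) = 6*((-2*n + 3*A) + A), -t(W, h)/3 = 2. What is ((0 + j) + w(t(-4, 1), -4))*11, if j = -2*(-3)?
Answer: -198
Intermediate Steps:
j = 6
t(W, h) = -6 (t(W, h) = -3*2 = -6)
w(n, A) = -12*n + 24*A (w(n, A) = 6*(-2*n + 4*A) = -12*n + 24*A)
((0 + j) + w(t(-4, 1), -4))*11 = ((0 + 6) + (-12*(-6) + 24*(-4)))*11 = (6 + (72 - 96))*11 = (6 - 24)*11 = -18*11 = -198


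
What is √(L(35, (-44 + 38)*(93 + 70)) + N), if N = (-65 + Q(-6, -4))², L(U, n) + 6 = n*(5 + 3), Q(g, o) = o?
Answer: 3*I*√341 ≈ 55.399*I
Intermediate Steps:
L(U, n) = -6 + 8*n (L(U, n) = -6 + n*(5 + 3) = -6 + n*8 = -6 + 8*n)
N = 4761 (N = (-65 - 4)² = (-69)² = 4761)
√(L(35, (-44 + 38)*(93 + 70)) + N) = √((-6 + 8*((-44 + 38)*(93 + 70))) + 4761) = √((-6 + 8*(-6*163)) + 4761) = √((-6 + 8*(-978)) + 4761) = √((-6 - 7824) + 4761) = √(-7830 + 4761) = √(-3069) = 3*I*√341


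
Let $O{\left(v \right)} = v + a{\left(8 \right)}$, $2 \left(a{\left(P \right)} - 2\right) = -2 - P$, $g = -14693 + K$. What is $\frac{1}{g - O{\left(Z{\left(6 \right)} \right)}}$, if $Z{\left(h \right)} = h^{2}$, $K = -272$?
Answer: $- \frac{1}{14998} \approx -6.6676 \cdot 10^{-5}$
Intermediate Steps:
$g = -14965$ ($g = -14693 - 272 = -14965$)
$a{\left(P \right)} = 1 - \frac{P}{2}$ ($a{\left(P \right)} = 2 + \frac{-2 - P}{2} = 2 - \left(1 + \frac{P}{2}\right) = 1 - \frac{P}{2}$)
$O{\left(v \right)} = -3 + v$ ($O{\left(v \right)} = v + \left(1 - 4\right) = v - 3 = -3 + v$)
$\frac{1}{g - O{\left(Z{\left(6 \right)} \right)}} = \frac{1}{-14965 - \left(-3 + 6^{2}\right)} = \frac{1}{-14965 - \left(-3 + 36\right)} = \frac{1}{-14965 - 33} = \frac{1}{-14998} = - \frac{1}{14998}$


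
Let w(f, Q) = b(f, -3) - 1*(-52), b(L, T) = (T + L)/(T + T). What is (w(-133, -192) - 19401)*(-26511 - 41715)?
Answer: 1318558418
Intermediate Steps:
b(L, T) = (L + T)/(2*T) (b(L, T) = (L + T)/((2*T)) = (L + T)*(1/(2*T)) = (L + T)/(2*T))
w(f, Q) = 105/2 - f/6 (w(f, Q) = (1/2)*(f - 3)/(-3) - 1*(-52) = (1/2)*(-1/3)*(-3 + f) + 52 = (1/2 - f/6) + 52 = 105/2 - f/6)
(w(-133, -192) - 19401)*(-26511 - 41715) = ((105/2 - 1/6*(-133)) - 19401)*(-26511 - 41715) = ((105/2 + 133/6) - 19401)*(-68226) = (224/3 - 19401)*(-68226) = -57979/3*(-68226) = 1318558418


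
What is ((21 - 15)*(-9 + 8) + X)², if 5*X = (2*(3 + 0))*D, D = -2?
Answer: 1764/25 ≈ 70.560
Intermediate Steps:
X = -12/5 (X = ((2*(3 + 0))*(-2))/5 = ((2*3)*(-2))/5 = (6*(-2))/5 = (⅕)*(-12) = -12/5 ≈ -2.4000)
((21 - 15)*(-9 + 8) + X)² = ((21 - 15)*(-9 + 8) - 12/5)² = (6*(-1) - 12/5)² = (-6 - 12/5)² = (-42/5)² = 1764/25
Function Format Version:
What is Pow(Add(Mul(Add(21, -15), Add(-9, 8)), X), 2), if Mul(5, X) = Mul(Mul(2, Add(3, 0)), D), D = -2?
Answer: Rational(1764, 25) ≈ 70.560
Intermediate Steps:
X = Rational(-12, 5) (X = Mul(Rational(1, 5), Mul(Mul(2, Add(3, 0)), -2)) = Mul(Rational(1, 5), Mul(Mul(2, 3), -2)) = Mul(Rational(1, 5), Mul(6, -2)) = Mul(Rational(1, 5), -12) = Rational(-12, 5) ≈ -2.4000)
Pow(Add(Mul(Add(21, -15), Add(-9, 8)), X), 2) = Pow(Add(Mul(Add(21, -15), Add(-9, 8)), Rational(-12, 5)), 2) = Pow(Add(Mul(6, -1), Rational(-12, 5)), 2) = Pow(Add(-6, Rational(-12, 5)), 2) = Pow(Rational(-42, 5), 2) = Rational(1764, 25)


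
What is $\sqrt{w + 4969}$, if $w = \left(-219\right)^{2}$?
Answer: $\sqrt{52930} \approx 230.07$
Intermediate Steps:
$w = 47961$
$\sqrt{w + 4969} = \sqrt{47961 + 4969} = \sqrt{52930}$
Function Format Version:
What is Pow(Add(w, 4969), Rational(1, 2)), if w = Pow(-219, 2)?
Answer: Pow(52930, Rational(1, 2)) ≈ 230.07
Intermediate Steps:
w = 47961
Pow(Add(w, 4969), Rational(1, 2)) = Pow(Add(47961, 4969), Rational(1, 2)) = Pow(52930, Rational(1, 2))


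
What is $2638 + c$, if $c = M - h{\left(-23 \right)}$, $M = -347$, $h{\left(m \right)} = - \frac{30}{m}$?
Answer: $\frac{52663}{23} \approx 2289.7$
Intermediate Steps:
$c = - \frac{8011}{23}$ ($c = -347 - - \frac{30}{-23} = -347 - \left(-30\right) \left(- \frac{1}{23}\right) = -347 - \frac{30}{23} = - \frac{8011}{23} \approx -348.3$)
$2638 + c = 2638 - \frac{8011}{23} = \frac{52663}{23}$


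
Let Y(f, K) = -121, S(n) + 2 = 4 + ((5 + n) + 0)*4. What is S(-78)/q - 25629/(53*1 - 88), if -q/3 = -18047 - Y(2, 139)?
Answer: 689133106/941115 ≈ 732.25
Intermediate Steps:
S(n) = 22 + 4*n (S(n) = -2 + (4 + ((5 + n) + 0)*4) = -2 + (4 + (5 + n)*4) = -2 + (4 + (20 + 4*n)) = -2 + (24 + 4*n) = 22 + 4*n)
q = 53778 (q = -3*(-18047 - 1*(-121)) = -3*(-18047 + 121) = -3*(-17926) = 53778)
S(-78)/q - 25629/(53*1 - 88) = (22 + 4*(-78))/53778 - 25629/(53*1 - 88) = (22 - 312)*(1/53778) - 25629/(53 - 88) = -290*1/53778 - 25629/(-35) = -145/26889 - 25629*(-1/35) = -145/26889 + 25629/35 = 689133106/941115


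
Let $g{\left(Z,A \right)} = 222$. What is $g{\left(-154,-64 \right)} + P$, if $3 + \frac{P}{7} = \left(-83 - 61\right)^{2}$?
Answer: $145353$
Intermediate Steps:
$P = 145131$ ($P = -21 + 7 \left(-83 - 61\right)^{2} = -21 + 7 \left(-144\right)^{2} = -21 + 7 \cdot 20736 = -21 + 145152 = 145131$)
$g{\left(-154,-64 \right)} + P = 222 + 145131 = 145353$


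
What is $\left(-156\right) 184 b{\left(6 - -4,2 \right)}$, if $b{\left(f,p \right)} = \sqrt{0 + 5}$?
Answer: $- 28704 \sqrt{5} \approx -64184.0$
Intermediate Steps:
$b{\left(f,p \right)} = \sqrt{5}$
$\left(-156\right) 184 b{\left(6 - -4,2 \right)} = \left(-156\right) 184 \sqrt{5} = - 28704 \sqrt{5}$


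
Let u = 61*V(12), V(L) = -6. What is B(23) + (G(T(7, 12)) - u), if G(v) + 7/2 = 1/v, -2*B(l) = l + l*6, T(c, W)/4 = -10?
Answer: 11279/40 ≈ 281.98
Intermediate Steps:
T(c, W) = -40 (T(c, W) = 4*(-10) = -40)
B(l) = -7*l/2 (B(l) = -(l + l*6)/2 = -(l + 6*l)/2 = -7*l/2)
u = -366 (u = 61*(-6) = -366)
G(v) = -7/2 + 1/v
B(23) + (G(T(7, 12)) - u) = -7/2*23 + ((-7/2 + 1/(-40)) - 1*(-366)) = -161/2 + ((-7/2 - 1/40) + 366) = -161/2 + (-141/40 + 366) = -161/2 + 14499/40 = 11279/40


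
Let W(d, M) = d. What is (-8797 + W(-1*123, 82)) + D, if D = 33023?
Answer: 24103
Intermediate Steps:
(-8797 + W(-1*123, 82)) + D = (-8797 - 1*123) + 33023 = (-8797 - 123) + 33023 = -8920 + 33023 = 24103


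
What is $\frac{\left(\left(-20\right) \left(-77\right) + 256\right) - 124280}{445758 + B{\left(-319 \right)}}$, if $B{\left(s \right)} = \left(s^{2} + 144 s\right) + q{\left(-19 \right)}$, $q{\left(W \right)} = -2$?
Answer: $- \frac{122484}{501581} \approx -0.2442$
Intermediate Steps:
$B{\left(s \right)} = -2 + s^{2} + 144 s$ ($B{\left(s \right)} = \left(s^{2} + 144 s\right) - 2 = -2 + s^{2} + 144 s$)
$\frac{\left(\left(-20\right) \left(-77\right) + 256\right) - 124280}{445758 + B{\left(-319 \right)}} = \frac{\left(\left(-20\right) \left(-77\right) + 256\right) - 124280}{445758 + \left(-2 + \left(-319\right)^{2} + 144 \left(-319\right)\right)} = \frac{\left(1540 + 256\right) - 124280}{445758 - -55823} = \frac{1796 - 124280}{445758 + 55823} = - \frac{122484}{501581}$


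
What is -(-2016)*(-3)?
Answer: -6048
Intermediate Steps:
-(-2016)*(-3) = -224*27 = -6048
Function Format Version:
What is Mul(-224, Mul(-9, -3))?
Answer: -6048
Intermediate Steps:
Mul(-224, Mul(-9, -3)) = Mul(-224, 27) = -6048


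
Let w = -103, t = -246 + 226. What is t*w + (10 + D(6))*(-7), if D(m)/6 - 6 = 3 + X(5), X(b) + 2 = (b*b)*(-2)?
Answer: 3796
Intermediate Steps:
X(b) = -2 - 2*b² (X(b) = -2 + (b*b)*(-2) = -2 + b²*(-2) = -2 - 2*b²)
t = -20
D(m) = -258 (D(m) = 36 + 6*(3 + (-2 - 2*5²)) = 36 + 6*(3 + (-2 - 2*25)) = 36 + 6*(3 + (-2 - 50)) = 36 + 6*(3 - 52) = 36 + 6*(-49) = 36 - 294 = -258)
t*w + (10 + D(6))*(-7) = -20*(-103) + (10 - 258)*(-7) = 2060 - 248*(-7) = 2060 + 1736 = 3796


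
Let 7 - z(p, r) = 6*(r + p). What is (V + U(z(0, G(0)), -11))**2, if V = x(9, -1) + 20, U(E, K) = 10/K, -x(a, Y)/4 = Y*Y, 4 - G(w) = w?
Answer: 27556/121 ≈ 227.74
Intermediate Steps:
G(w) = 4 - w
x(a, Y) = -4*Y**2 (x(a, Y) = -4*Y*Y = -4*Y**2)
z(p, r) = 7 - 6*p - 6*r (z(p, r) = 7 - 6*(r + p) = 7 - 6*(p + r) = 7 - (6*p + 6*r) = 7 + (-6*p - 6*r) = 7 - 6*p - 6*r)
V = 16 (V = -4*(-1)**2 + 20 = -4*1 + 20 = -4 + 20 = 16)
(V + U(z(0, G(0)), -11))**2 = (16 + 10/(-11))**2 = (16 + 10*(-1/11))**2 = (16 - 10/11)**2 = (166/11)**2 = 27556/121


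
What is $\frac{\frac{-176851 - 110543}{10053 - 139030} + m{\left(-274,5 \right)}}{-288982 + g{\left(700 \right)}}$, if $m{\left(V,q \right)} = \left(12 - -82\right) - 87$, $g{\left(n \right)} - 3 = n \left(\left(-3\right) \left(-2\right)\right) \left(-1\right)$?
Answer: $- \frac{1190233}{37813347883} \approx -3.1477 \cdot 10^{-5}$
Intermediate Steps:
$g{\left(n \right)} = 3 - 6 n$ ($g{\left(n \right)} = 3 + n \left(\left(-3\right) \left(-2\right)\right) \left(-1\right) = 3 + n 6 \left(-1\right) = 3 + 6 n \left(-1\right) = 3 - 6 n$)
$m{\left(V,q \right)} = 7$ ($m{\left(V,q \right)} = \left(12 + 82\right) - 87 = 94 - 87 = 7$)
$\frac{\frac{-176851 - 110543}{10053 - 139030} + m{\left(-274,5 \right)}}{-288982 + g{\left(700 \right)}} = \frac{\frac{-176851 - 110543}{10053 - 139030} + 7}{-288982 + \left(3 - 4200\right)} = \frac{- \frac{287394}{-128977} + 7}{-288982 + \left(3 - 4200\right)} = \frac{\left(-287394\right) \left(- \frac{1}{128977}\right) + 7}{-288982 - 4197} = \frac{\frac{287394}{128977} + 7}{-293179} = \frac{1190233}{128977} \left(- \frac{1}{293179}\right) = - \frac{1190233}{37813347883}$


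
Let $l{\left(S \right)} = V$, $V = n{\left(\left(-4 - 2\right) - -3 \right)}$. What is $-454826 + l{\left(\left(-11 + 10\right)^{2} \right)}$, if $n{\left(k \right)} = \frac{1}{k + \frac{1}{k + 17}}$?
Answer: $- \frac{18647880}{41} \approx -4.5483 \cdot 10^{5}$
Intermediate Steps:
$n{\left(k \right)} = \frac{1}{k + \frac{1}{17 + k}}$
$V = - \frac{14}{41}$ ($V = \frac{17 - 3}{1 + \left(\left(-4 - 2\right) - -3\right)^{2} + 17 \left(\left(-4 - 2\right) - -3\right)} = \frac{17 + \left(\left(-4 - 2\right) + 3\right)}{1 + \left(\left(-4 - 2\right) + 3\right)^{2} + 17 \left(\left(-4 - 2\right) + 3\right)} = \frac{17 + \left(-6 + 3\right)}{1 + \left(-6 + 3\right)^{2} + 17 \left(-6 + 3\right)} = \frac{17 - 3}{1 + \left(-3\right)^{2} + 17 \left(-3\right)} = \frac{1}{1 + 9 - 51} \cdot 14 = \frac{1}{-41} \cdot 14 = \left(- \frac{1}{41}\right) 14 = - \frac{14}{41} \approx -0.34146$)
$l{\left(S \right)} = - \frac{14}{41}$
$-454826 + l{\left(\left(-11 + 10\right)^{2} \right)} = -454826 - \frac{14}{41} = - \frac{18647880}{41}$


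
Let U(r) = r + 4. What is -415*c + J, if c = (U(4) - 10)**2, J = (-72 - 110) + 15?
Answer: -1827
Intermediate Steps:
U(r) = 4 + r
J = -167 (J = -182 + 15 = -167)
c = 4 (c = ((4 + 4) - 10)**2 = (8 - 10)**2 = (-2)**2 = 4)
-415*c + J = -415*4 - 167 = -1660 - 167 = -1827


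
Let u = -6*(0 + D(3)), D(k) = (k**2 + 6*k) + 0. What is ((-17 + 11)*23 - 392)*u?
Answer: 85860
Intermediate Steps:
D(k) = k**2 + 6*k
u = -162 (u = -6*(0 + 3*(6 + 3)) = -6*(0 + 3*9) = -6*(0 + 27) = -6*27 = -162)
((-17 + 11)*23 - 392)*u = ((-17 + 11)*23 - 392)*(-162) = (-6*23 - 392)*(-162) = (-138 - 392)*(-162) = -530*(-162) = 85860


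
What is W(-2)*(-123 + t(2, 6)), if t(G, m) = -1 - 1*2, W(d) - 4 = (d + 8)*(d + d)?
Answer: 2520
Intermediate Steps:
W(d) = 4 + 2*d*(8 + d) (W(d) = 4 + (d + 8)*(d + d) = 4 + (8 + d)*(2*d) = 4 + 2*d*(8 + d))
t(G, m) = -3 (t(G, m) = -1 - 2 = -3)
W(-2)*(-123 + t(2, 6)) = (4 + 2*(-2)² + 16*(-2))*(-123 - 3) = (4 + 2*4 - 32)*(-126) = (4 + 8 - 32)*(-126) = -20*(-126) = 2520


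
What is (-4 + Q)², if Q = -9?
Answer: 169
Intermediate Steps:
(-4 + Q)² = (-4 - 9)² = (-13)² = 169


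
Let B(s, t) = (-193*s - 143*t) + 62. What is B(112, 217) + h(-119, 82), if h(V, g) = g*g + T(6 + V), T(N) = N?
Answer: -45974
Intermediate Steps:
B(s, t) = 62 - 193*s - 143*t
h(V, g) = 6 + V + g² (h(V, g) = g*g + (6 + V) = g² + (6 + V) = 6 + V + g²)
B(112, 217) + h(-119, 82) = (62 - 193*112 - 143*217) + (6 - 119 + 82²) = (62 - 21616 - 31031) + (6 - 119 + 6724) = -52585 + 6611 = -45974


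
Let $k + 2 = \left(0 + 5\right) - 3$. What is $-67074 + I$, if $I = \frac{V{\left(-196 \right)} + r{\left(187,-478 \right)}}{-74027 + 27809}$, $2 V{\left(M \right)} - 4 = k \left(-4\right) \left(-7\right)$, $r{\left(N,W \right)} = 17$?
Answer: $- \frac{3100026151}{46218} \approx -67074.0$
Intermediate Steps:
$k = 0$ ($k = -2 + \left(\left(0 + 5\right) - 3\right) = -2 + \left(5 - 3\right) = -2 + 2 = 0$)
$V{\left(M \right)} = 2$ ($V{\left(M \right)} = 2 + \frac{0 \left(-4\right) \left(-7\right)}{2} = 2 + \frac{0 \left(-7\right)}{2} = 2 + \frac{1}{2} \cdot 0 = 2 + 0 = 2$)
$I = - \frac{19}{46218}$ ($I = \frac{2 + 17}{-74027 + 27809} = \frac{19}{-46218} = 19 \left(- \frac{1}{46218}\right) = - \frac{19}{46218} \approx -0.0004111$)
$-67074 + I = -67074 - \frac{19}{46218} = - \frac{3100026151}{46218}$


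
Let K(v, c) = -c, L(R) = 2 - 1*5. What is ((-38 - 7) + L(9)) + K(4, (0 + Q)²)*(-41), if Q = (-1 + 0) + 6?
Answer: 977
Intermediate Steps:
Q = 5 (Q = -1 + 6 = 5)
L(R) = -3 (L(R) = 2 - 5 = -3)
((-38 - 7) + L(9)) + K(4, (0 + Q)²)*(-41) = ((-38 - 7) - 3) - (0 + 5)²*(-41) = (-45 - 3) - 1*5²*(-41) = -48 - 1*25*(-41) = -48 - 25*(-41) = -48 + 1025 = 977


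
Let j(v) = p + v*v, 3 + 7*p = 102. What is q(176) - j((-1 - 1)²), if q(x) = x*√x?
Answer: -211/7 + 704*√11 ≈ 2304.8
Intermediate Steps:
q(x) = x^(3/2)
p = 99/7 (p = -3/7 + (⅐)*102 = -3/7 + 102/7 = 99/7 ≈ 14.143)
j(v) = 99/7 + v² (j(v) = 99/7 + v*v = 99/7 + v²)
q(176) - j((-1 - 1)²) = 176^(3/2) - (99/7 + ((-1 - 1)²)²) = 704*√11 - (99/7 + ((-2)²)²) = 704*√11 - (99/7 + 4²) = 704*√11 - (99/7 + 16) = 704*√11 - 1*211/7 = 704*√11 - 211/7 = -211/7 + 704*√11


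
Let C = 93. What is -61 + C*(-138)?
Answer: -12895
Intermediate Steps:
-61 + C*(-138) = -61 + 93*(-138) = -61 - 12834 = -12895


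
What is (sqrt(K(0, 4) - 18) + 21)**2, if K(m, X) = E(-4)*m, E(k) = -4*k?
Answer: 423 + 126*I*sqrt(2) ≈ 423.0 + 178.19*I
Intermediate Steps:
K(m, X) = 16*m (K(m, X) = (-4*(-4))*m = 16*m)
(sqrt(K(0, 4) - 18) + 21)**2 = (sqrt(16*0 - 18) + 21)**2 = (sqrt(0 - 18) + 21)**2 = (sqrt(-18) + 21)**2 = (3*I*sqrt(2) + 21)**2 = (21 + 3*I*sqrt(2))**2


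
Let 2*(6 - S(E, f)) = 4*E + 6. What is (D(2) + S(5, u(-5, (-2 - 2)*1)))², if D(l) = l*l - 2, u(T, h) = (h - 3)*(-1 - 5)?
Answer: 25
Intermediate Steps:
u(T, h) = 18 - 6*h (u(T, h) = (-3 + h)*(-6) = 18 - 6*h)
S(E, f) = 3 - 2*E (S(E, f) = 6 - (4*E + 6)/2 = 6 - (6 + 4*E)/2 = 6 + (-3 - 2*E) = 3 - 2*E)
D(l) = -2 + l² (D(l) = l² - 2 = -2 + l²)
(D(2) + S(5, u(-5, (-2 - 2)*1)))² = ((-2 + 2²) + (3 - 2*5))² = ((-2 + 4) + (3 - 10))² = (2 - 7)² = (-5)² = 25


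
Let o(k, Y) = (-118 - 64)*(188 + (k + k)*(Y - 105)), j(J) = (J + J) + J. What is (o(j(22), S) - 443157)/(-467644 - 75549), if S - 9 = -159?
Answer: -5648747/543193 ≈ -10.399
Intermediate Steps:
j(J) = 3*J (j(J) = 2*J + J = 3*J)
S = -150 (S = 9 - 159 = -150)
o(k, Y) = -34216 - 364*k*(-105 + Y) (o(k, Y) = -182*(188 + (2*k)*(-105 + Y)) = -182*(188 + 2*k*(-105 + Y)) = -34216 - 364*k*(-105 + Y))
(o(j(22), S) - 443157)/(-467644 - 75549) = ((-34216 + 38220*(3*22) - 364*(-150)*3*22) - 443157)/(-467644 - 75549) = ((-34216 + 38220*66 - 364*(-150)*66) - 443157)/(-543193) = ((-34216 + 2522520 + 3603600) - 443157)*(-1/543193) = (6091904 - 443157)*(-1/543193) = 5648747*(-1/543193) = -5648747/543193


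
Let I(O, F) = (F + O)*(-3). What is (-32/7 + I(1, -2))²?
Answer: 121/49 ≈ 2.4694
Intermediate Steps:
I(O, F) = -3*F - 3*O
(-32/7 + I(1, -2))² = (-32/7 + (-3*(-2) - 3*1))² = (-32*⅐ + (6 - 3))² = (-32/7 + 3)² = (-11/7)² = 121/49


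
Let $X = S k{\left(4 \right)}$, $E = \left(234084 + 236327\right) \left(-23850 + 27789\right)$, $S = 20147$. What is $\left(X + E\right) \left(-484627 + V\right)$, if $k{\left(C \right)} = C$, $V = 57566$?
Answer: $-791356638559537$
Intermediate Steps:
$E = 1852948929$ ($E = 470411 \cdot 3939 = 1852948929$)
$X = 80588$ ($X = 20147 \cdot 4 = 80588$)
$\left(X + E\right) \left(-484627 + V\right) = \left(80588 + 1852948929\right) \left(-484627 + 57566\right) = 1853029517 \left(-427061\right) = -791356638559537$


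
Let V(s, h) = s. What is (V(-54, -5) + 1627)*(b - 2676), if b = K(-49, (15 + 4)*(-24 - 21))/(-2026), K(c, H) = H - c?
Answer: -4263435605/1013 ≈ -4.2087e+6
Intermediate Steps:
b = 403/1013 (b = ((15 + 4)*(-24 - 21) - 1*(-49))/(-2026) = (19*(-45) + 49)*(-1/2026) = (-855 + 49)*(-1/2026) = -806*(-1/2026) = 403/1013 ≈ 0.39783)
(V(-54, -5) + 1627)*(b - 2676) = (-54 + 1627)*(403/1013 - 2676) = 1573*(-2710385/1013) = -4263435605/1013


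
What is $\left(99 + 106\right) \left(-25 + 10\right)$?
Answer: $-3075$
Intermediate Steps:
$\left(99 + 106\right) \left(-25 + 10\right) = 205 \left(-15\right) = -3075$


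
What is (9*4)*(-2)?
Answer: -72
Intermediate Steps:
(9*4)*(-2) = 36*(-2) = -72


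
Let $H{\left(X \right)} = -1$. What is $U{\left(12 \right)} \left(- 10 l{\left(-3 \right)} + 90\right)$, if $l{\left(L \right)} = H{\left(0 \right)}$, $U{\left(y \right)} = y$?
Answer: $1200$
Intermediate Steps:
$l{\left(L \right)} = -1$
$U{\left(12 \right)} \left(- 10 l{\left(-3 \right)} + 90\right) = 12 \left(\left(-10\right) \left(-1\right) + 90\right) = 12 \left(10 + 90\right) = 12 \cdot 100 = 1200$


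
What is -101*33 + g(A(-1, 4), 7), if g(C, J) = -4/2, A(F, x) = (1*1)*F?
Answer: -3335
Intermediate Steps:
A(F, x) = F (A(F, x) = 1*F = F)
g(C, J) = -2 (g(C, J) = -4*1/2 = -2)
-101*33 + g(A(-1, 4), 7) = -101*33 - 2 = -3333 - 2 = -3335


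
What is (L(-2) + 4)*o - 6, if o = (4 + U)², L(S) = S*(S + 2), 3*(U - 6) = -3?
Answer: 318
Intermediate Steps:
U = 5 (U = 6 + (⅓)*(-3) = 6 - 1 = 5)
L(S) = S*(2 + S)
o = 81 (o = (4 + 5)² = 9² = 81)
(L(-2) + 4)*o - 6 = (-2*(2 - 2) + 4)*81 - 6 = (-2*0 + 4)*81 - 6 = (0 + 4)*81 - 6 = 4*81 - 6 = 324 - 6 = 318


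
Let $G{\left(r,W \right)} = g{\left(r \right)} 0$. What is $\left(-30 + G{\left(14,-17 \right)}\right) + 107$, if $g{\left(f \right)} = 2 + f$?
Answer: $77$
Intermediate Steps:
$G{\left(r,W \right)} = 0$ ($G{\left(r,W \right)} = \left(2 + r\right) 0 = 0$)
$\left(-30 + G{\left(14,-17 \right)}\right) + 107 = \left(-30 + 0\right) + 107 = -30 + 107 = 77$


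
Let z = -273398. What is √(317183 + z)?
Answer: 3*√4865 ≈ 209.25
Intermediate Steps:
√(317183 + z) = √(317183 - 273398) = √43785 = 3*√4865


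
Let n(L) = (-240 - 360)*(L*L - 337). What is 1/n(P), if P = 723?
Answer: -1/313435200 ≈ -3.1905e-9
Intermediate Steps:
n(L) = 202200 - 600*L² (n(L) = -600*(L² - 337) = -600*(-337 + L²) = 202200 - 600*L²)
1/n(P) = 1/(202200 - 600*723²) = 1/(202200 - 600*522729) = 1/(202200 - 313637400) = 1/(-313435200) = -1/313435200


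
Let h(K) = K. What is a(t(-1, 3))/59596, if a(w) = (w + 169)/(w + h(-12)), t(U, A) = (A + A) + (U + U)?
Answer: -173/476768 ≈ -0.00036286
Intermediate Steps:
t(U, A) = 2*A + 2*U
a(w) = (169 + w)/(-12 + w) (a(w) = (w + 169)/(w - 12) = (169 + w)/(-12 + w))
a(t(-1, 3))/59596 = ((169 + (2*3 + 2*(-1)))/(-12 + (2*3 + 2*(-1))))/59596 = ((169 + (6 - 2))/(-12 + (6 - 2)))*(1/59596) = ((169 + 4)/(-12 + 4))*(1/59596) = (173/(-8))*(1/59596) = -1/8*173*(1/59596) = -173/8*1/59596 = -173/476768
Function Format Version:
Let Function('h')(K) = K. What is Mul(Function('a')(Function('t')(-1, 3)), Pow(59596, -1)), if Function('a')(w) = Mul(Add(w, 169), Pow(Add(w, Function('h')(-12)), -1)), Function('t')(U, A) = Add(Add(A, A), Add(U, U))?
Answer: Rational(-173, 476768) ≈ -0.00036286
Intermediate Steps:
Function('t')(U, A) = Add(Mul(2, A), Mul(2, U))
Function('a')(w) = Mul(Pow(Add(-12, w), -1), Add(169, w)) (Function('a')(w) = Mul(Add(w, 169), Pow(Add(w, -12), -1)) = Mul(Add(169, w), Pow(Add(-12, w), -1)) = Mul(Pow(Add(-12, w), -1), Add(169, w)))
Mul(Function('a')(Function('t')(-1, 3)), Pow(59596, -1)) = Mul(Mul(Pow(Add(-12, Add(Mul(2, 3), Mul(2, -1))), -1), Add(169, Add(Mul(2, 3), Mul(2, -1)))), Pow(59596, -1)) = Mul(Mul(Pow(Add(-12, Add(6, -2)), -1), Add(169, Add(6, -2))), Rational(1, 59596)) = Mul(Mul(Pow(Add(-12, 4), -1), Add(169, 4)), Rational(1, 59596)) = Mul(Mul(Pow(-8, -1), 173), Rational(1, 59596)) = Mul(Mul(Rational(-1, 8), 173), Rational(1, 59596)) = Mul(Rational(-173, 8), Rational(1, 59596)) = Rational(-173, 476768)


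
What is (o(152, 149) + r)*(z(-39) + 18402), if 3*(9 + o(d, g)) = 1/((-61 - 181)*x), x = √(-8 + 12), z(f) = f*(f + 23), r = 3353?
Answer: 15396749277/242 ≈ 6.3623e+7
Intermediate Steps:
z(f) = f*(23 + f)
x = 2 (x = √4 = 2)
o(d, g) = -13069/1452 (o(d, g) = -9 + (1/(-61 - 181*2))/3 = -9 + ((½)/(-242))/3 = -9 + (-1/242*½)/3 = -9 + (⅓)*(-1/484) = -9 - 1/1452 = -13069/1452)
(o(152, 149) + r)*(z(-39) + 18402) = (-13069/1452 + 3353)*(-39*(23 - 39) + 18402) = 4855487*(-39*(-16) + 18402)/1452 = 4855487*(624 + 18402)/1452 = (4855487/1452)*19026 = 15396749277/242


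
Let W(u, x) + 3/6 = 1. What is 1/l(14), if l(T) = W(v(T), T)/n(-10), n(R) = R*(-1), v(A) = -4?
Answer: 20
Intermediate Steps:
W(u, x) = ½ (W(u, x) = -½ + 1 = ½)
n(R) = -R
l(T) = 1/20 (l(T) = 1/(2*((-1*(-10)))) = (½)/10 = (½)*(⅒) = 1/20)
1/l(14) = 1/(1/20) = 20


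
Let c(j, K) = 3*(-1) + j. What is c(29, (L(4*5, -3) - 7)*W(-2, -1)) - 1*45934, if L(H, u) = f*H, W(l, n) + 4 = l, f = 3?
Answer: -45908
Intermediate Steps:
W(l, n) = -4 + l
L(H, u) = 3*H
c(j, K) = -3 + j
c(29, (L(4*5, -3) - 7)*W(-2, -1)) - 1*45934 = (-3 + 29) - 1*45934 = 26 - 45934 = -45908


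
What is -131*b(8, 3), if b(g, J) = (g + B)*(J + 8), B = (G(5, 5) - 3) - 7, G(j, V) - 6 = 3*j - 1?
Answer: -25938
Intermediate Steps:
G(j, V) = 5 + 3*j (G(j, V) = 6 + (3*j - 1) = 6 + (-1 + 3*j) = 5 + 3*j)
B = 10 (B = ((5 + 3*5) - 3) - 7 = ((5 + 15) - 3) - 7 = (20 - 3) - 7 = 17 - 7 = 10)
b(g, J) = (8 + J)*(10 + g) (b(g, J) = (g + 10)*(J + 8) = (10 + g)*(8 + J) = (8 + J)*(10 + g))
-131*b(8, 3) = -131*(80 + 8*8 + 10*3 + 3*8) = -131*(80 + 64 + 30 + 24) = -131*198 = -25938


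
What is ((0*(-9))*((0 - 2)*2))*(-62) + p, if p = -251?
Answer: -251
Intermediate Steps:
((0*(-9))*((0 - 2)*2))*(-62) + p = ((0*(-9))*((0 - 2)*2))*(-62) - 251 = (0*(-2*2))*(-62) - 251 = (0*(-4))*(-62) - 251 = 0*(-62) - 251 = 0 - 251 = -251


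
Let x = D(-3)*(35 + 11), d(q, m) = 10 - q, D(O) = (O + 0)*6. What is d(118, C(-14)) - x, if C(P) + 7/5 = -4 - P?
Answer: 720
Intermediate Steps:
C(P) = -27/5 - P (C(P) = -7/5 + (-4 - P) = -27/5 - P)
D(O) = 6*O (D(O) = O*6 = 6*O)
x = -828 (x = (6*(-3))*(35 + 11) = -18*46 = -828)
d(118, C(-14)) - x = (10 - 1*118) - 1*(-828) = (10 - 118) + 828 = -108 + 828 = 720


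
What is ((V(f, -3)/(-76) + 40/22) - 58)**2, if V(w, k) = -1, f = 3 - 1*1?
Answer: 2204959849/698896 ≈ 3154.9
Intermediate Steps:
f = 2 (f = 3 - 1 = 2)
((V(f, -3)/(-76) + 40/22) - 58)**2 = ((-1/(-76) + 40/22) - 58)**2 = ((-1*(-1/76) + 40*(1/22)) - 58)**2 = ((1/76 + 20/11) - 58)**2 = (1531/836 - 58)**2 = (-46957/836)**2 = 2204959849/698896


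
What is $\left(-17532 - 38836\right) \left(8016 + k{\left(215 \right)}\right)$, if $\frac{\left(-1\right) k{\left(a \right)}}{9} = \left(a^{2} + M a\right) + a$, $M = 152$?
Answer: $39686679552$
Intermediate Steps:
$k{\left(a \right)} = - 1377 a - 9 a^{2}$ ($k{\left(a \right)} = - 9 \left(\left(a^{2} + 152 a\right) + a\right) = - 9 \left(a^{2} + 153 a\right) = - 1377 a - 9 a^{2}$)
$\left(-17532 - 38836\right) \left(8016 + k{\left(215 \right)}\right) = \left(-17532 - 38836\right) \left(8016 - 1935 \left(153 + 215\right)\right) = - 56368 \left(8016 - 1935 \cdot 368\right) = - 56368 \left(8016 - 712080\right) = \left(-56368\right) \left(-704064\right) = 39686679552$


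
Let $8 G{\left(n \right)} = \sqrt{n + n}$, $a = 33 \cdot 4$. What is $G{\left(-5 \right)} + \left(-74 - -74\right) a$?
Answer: $\frac{i \sqrt{10}}{8} \approx 0.39528 i$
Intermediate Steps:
$a = 132$
$G{\left(n \right)} = \frac{\sqrt{2} \sqrt{n}}{8}$ ($G{\left(n \right)} = \frac{\sqrt{n + n}}{8} = \frac{\sqrt{2 n}}{8} = \frac{\sqrt{2} \sqrt{n}}{8}$)
$G{\left(-5 \right)} + \left(-74 - -74\right) a = \frac{\sqrt{2} \sqrt{-5}}{8} + \left(-74 - -74\right) 132 = \frac{\sqrt{2} i \sqrt{5}}{8} + \left(-74 + 74\right) 132 = \frac{i \sqrt{10}}{8} + 0 \cdot 132 = \frac{i \sqrt{10}}{8} + 0 = \frac{i \sqrt{10}}{8}$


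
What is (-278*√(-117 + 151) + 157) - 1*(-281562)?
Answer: 281719 - 278*√34 ≈ 2.8010e+5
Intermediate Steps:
(-278*√(-117 + 151) + 157) - 1*(-281562) = (-278*√34 + 157) + 281562 = (157 - 278*√34) + 281562 = 281719 - 278*√34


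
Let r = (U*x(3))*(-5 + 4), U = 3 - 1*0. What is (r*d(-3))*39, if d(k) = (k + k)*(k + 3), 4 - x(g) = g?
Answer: 0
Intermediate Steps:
x(g) = 4 - g
U = 3 (U = 3 + 0 = 3)
d(k) = 2*k*(3 + k) (d(k) = (2*k)*(3 + k) = 2*k*(3 + k))
r = -3 (r = (3*(4 - 1*3))*(-5 + 4) = (3*(4 - 3))*(-1) = (3*1)*(-1) = 3*(-1) = -3)
(r*d(-3))*39 = -6*(-3)*(3 - 3)*39 = -6*(-3)*0*39 = -3*0*39 = 0*39 = 0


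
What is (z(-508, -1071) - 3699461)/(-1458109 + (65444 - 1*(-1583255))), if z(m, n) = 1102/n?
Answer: -3962123833/204121890 ≈ -19.411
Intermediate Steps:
(z(-508, -1071) - 3699461)/(-1458109 + (65444 - 1*(-1583255))) = (1102/(-1071) - 3699461)/(-1458109 + (65444 - 1*(-1583255))) = (1102*(-1/1071) - 3699461)/(-1458109 + (65444 + 1583255)) = (-1102/1071 - 3699461)/(-1458109 + 1648699) = -3962123833/1071/190590 = -3962123833/1071*1/190590 = -3962123833/204121890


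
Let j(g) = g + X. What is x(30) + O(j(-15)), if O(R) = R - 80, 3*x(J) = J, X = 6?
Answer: -79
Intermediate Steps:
x(J) = J/3
j(g) = 6 + g (j(g) = g + 6 = 6 + g)
O(R) = -80 + R
x(30) + O(j(-15)) = (⅓)*30 + (-80 + (6 - 15)) = 10 + (-80 - 9) = 10 - 89 = -79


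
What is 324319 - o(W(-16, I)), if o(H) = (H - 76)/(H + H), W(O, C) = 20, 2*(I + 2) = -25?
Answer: 1621602/5 ≈ 3.2432e+5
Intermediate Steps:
I = -29/2 (I = -2 + (½)*(-25) = -2 - 25/2 = -29/2 ≈ -14.500)
o(H) = (-76 + H)/(2*H) (o(H) = (-76 + H)/((2*H)) = (-76 + H)*(1/(2*H)) = (-76 + H)/(2*H))
324319 - o(W(-16, I)) = 324319 - (-76 + 20)/(2*20) = 324319 - (-56)/(2*20) = 324319 - 1*(-7/5) = 324319 + 7/5 = 1621602/5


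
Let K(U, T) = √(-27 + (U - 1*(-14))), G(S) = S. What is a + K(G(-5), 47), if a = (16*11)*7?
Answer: 1232 + 3*I*√2 ≈ 1232.0 + 4.2426*I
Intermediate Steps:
a = 1232 (a = 176*7 = 1232)
K(U, T) = √(-13 + U) (K(U, T) = √(-27 + (U + 14)) = √(-27 + (14 + U)) = √(-13 + U))
a + K(G(-5), 47) = 1232 + √(-13 - 5) = 1232 + √(-18) = 1232 + 3*I*√2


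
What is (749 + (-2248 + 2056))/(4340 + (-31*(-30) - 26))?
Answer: 557/5244 ≈ 0.10622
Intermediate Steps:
(749 + (-2248 + 2056))/(4340 + (-31*(-30) - 26)) = (749 - 192)/(4340 + (930 - 26)) = 557/(4340 + 904) = 557/5244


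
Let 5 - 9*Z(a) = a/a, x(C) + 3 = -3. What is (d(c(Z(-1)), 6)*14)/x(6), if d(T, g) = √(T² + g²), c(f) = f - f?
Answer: -14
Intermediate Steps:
x(C) = -6 (x(C) = -3 - 3 = -6)
Z(a) = 4/9 (Z(a) = 5/9 - a/(9*a) = 5/9 - ⅑*1 = 5/9 - ⅑ = 4/9)
c(f) = 0
(d(c(Z(-1)), 6)*14)/x(6) = (√(0² + 6²)*14)/(-6) = (√(0 + 36)*14)*(-⅙) = (√36*14)*(-⅙) = (6*14)*(-⅙) = 84*(-⅙) = -14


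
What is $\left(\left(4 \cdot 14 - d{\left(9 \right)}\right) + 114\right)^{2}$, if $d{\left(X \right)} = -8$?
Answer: $31684$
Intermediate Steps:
$\left(\left(4 \cdot 14 - d{\left(9 \right)}\right) + 114\right)^{2} = \left(\left(4 \cdot 14 - -8\right) + 114\right)^{2} = \left(\left(56 + 8\right) + 114\right)^{2} = \left(64 + 114\right)^{2} = 178^{2} = 31684$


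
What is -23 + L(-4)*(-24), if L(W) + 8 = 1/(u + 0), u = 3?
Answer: 161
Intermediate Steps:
L(W) = -23/3 (L(W) = -8 + 1/(3 + 0) = -8 + 1/3 = -8 + ⅓ = -23/3)
-23 + L(-4)*(-24) = -23 - 23/3*(-24) = -23 + 184 = 161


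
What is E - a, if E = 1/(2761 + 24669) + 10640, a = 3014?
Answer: 209181181/27430 ≈ 7626.0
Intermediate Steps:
E = 291855201/27430 (E = 1/27430 + 10640 = 291855201/27430 ≈ 10640.)
E - a = 291855201/27430 - 1*3014 = 291855201/27430 - 3014 = 209181181/27430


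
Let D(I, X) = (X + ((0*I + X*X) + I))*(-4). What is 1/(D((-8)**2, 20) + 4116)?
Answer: 1/2180 ≈ 0.00045872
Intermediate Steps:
D(I, X) = -4*I - 4*X - 4*X**2 (D(I, X) = (X + ((0 + X**2) + I))*(-4) = (X + (X**2 + I))*(-4) = (X + (I + X**2))*(-4) = (I + X + X**2)*(-4) = -4*I - 4*X - 4*X**2)
1/(D((-8)**2, 20) + 4116) = 1/((-4*(-8)**2 - 4*20 - 4*20**2) + 4116) = 1/((-4*64 - 80 - 4*400) + 4116) = 1/((-256 - 80 - 1600) + 4116) = 1/(-1936 + 4116) = 1/2180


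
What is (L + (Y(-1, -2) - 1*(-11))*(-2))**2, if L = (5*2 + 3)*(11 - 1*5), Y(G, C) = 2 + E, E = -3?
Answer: 3364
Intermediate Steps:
Y(G, C) = -1 (Y(G, C) = 2 - 3 = -1)
L = 78 (L = (10 + 3)*(11 - 5) = 13*6 = 78)
(L + (Y(-1, -2) - 1*(-11))*(-2))**2 = (78 + (-1 - 1*(-11))*(-2))**2 = (78 + (-1 + 11)*(-2))**2 = (78 + 10*(-2))**2 = (78 - 20)**2 = 58**2 = 3364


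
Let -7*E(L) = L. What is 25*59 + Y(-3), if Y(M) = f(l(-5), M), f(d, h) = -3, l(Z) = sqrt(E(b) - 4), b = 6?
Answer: 1472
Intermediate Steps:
E(L) = -L/7
l(Z) = I*sqrt(238)/7 (l(Z) = sqrt(-1/7*6 - 4) = sqrt(-6/7 - 4) = sqrt(-34/7) = I*sqrt(238)/7)
Y(M) = -3
25*59 + Y(-3) = 25*59 - 3 = 1475 - 3 = 1472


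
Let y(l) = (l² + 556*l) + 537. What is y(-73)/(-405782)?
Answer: 17361/202891 ≈ 0.085568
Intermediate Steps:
y(l) = 537 + l² + 556*l
y(-73)/(-405782) = (537 + (-73)² + 556*(-73))/(-405782) = (537 + 5329 - 40588)*(-1/405782) = -34722*(-1/405782) = 17361/202891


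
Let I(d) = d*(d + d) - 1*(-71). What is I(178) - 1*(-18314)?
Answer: 81753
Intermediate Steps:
I(d) = 71 + 2*d² (I(d) = d*(2*d) + 71 = 2*d² + 71 = 71 + 2*d²)
I(178) - 1*(-18314) = (71 + 2*178²) - 1*(-18314) = (71 + 2*31684) + 18314 = (71 + 63368) + 18314 = 63439 + 18314 = 81753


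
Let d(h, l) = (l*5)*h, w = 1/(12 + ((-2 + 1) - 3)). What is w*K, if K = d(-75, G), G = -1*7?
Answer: 2625/8 ≈ 328.13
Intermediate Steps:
G = -7
w = ⅛ (w = 1/(12 + (-1 - 3)) = 1/(12 - 4) = 1/8 = ⅛ ≈ 0.12500)
d(h, l) = 5*h*l (d(h, l) = (5*l)*h = 5*h*l)
K = 2625 (K = 5*(-75)*(-7) = 2625)
w*K = (⅛)*2625 = 2625/8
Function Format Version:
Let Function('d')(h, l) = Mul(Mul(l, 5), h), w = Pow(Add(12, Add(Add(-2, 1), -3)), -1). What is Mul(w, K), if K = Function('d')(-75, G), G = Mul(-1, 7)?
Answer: Rational(2625, 8) ≈ 328.13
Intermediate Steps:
G = -7
w = Rational(1, 8) (w = Pow(Add(12, Add(-1, -3)), -1) = Pow(Add(12, -4), -1) = Pow(8, -1) = Rational(1, 8) ≈ 0.12500)
Function('d')(h, l) = Mul(5, h, l) (Function('d')(h, l) = Mul(Mul(5, l), h) = Mul(5, h, l))
K = 2625 (K = Mul(5, -75, -7) = 2625)
Mul(w, K) = Mul(Rational(1, 8), 2625) = Rational(2625, 8)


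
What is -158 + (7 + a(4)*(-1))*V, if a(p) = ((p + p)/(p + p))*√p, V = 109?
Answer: 387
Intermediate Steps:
a(p) = √p (a(p) = ((2*p)/((2*p)))*√p = ((2*p)*(1/(2*p)))*√p = 1*√p = √p)
-158 + (7 + a(4)*(-1))*V = -158 + (7 + √4*(-1))*109 = -158 + (7 + 2*(-1))*109 = -158 + (7 - 2)*109 = -158 + 5*109 = -158 + 545 = 387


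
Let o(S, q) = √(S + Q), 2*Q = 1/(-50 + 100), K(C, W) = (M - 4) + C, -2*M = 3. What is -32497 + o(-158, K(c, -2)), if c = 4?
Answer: -32497 + I*√15799/10 ≈ -32497.0 + 12.569*I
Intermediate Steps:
M = -3/2 (M = -½*3 = -3/2 ≈ -1.5000)
K(C, W) = -11/2 + C (K(C, W) = (-3/2 - 4) + C = -11/2 + C)
Q = 1/100 (Q = 1/(2*(-50 + 100)) = (½)/50 = (½)*(1/50) = 1/100 ≈ 0.010000)
o(S, q) = √(1/100 + S) (o(S, q) = √(S + 1/100) = √(1/100 + S))
-32497 + o(-158, K(c, -2)) = -32497 + √(1 + 100*(-158))/10 = -32497 + √(1 - 15800)/10 = -32497 + √(-15799)/10 = -32497 + (I*√15799)/10 = -32497 + I*√15799/10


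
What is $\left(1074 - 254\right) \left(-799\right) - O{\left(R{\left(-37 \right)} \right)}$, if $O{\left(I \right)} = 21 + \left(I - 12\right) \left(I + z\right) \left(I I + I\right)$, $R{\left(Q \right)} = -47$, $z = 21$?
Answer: $-3971709$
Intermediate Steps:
$O{\left(I \right)} = 21 + \left(-12 + I\right) \left(21 + I\right) \left(I + I^{2}\right)$ ($O{\left(I \right)} = 21 + \left(I - 12\right) \left(I + 21\right) \left(I I + I\right) = 21 + \left(-12 + I\right) \left(21 + I\right) \left(I^{2} + I\right) = 21 + \left(-12 + I\right) \left(21 + I\right) \left(I + I^{2}\right)$)
$\left(1074 - 254\right) \left(-799\right) - O{\left(R{\left(-37 \right)} \right)} = \left(1074 - 254\right) \left(-799\right) - \left(21 + \left(-47\right)^{4} - -11844 - 243 \left(-47\right)^{2} + 10 \left(-47\right)^{3}\right) = 820 \left(-799\right) - \left(21 + 4879681 + 11844 - 536787 + 10 \left(-103823\right)\right) = -655180 - \left(21 + 4879681 + 11844 - 536787 - 1038230\right) = -655180 - 3316529 = -3971709$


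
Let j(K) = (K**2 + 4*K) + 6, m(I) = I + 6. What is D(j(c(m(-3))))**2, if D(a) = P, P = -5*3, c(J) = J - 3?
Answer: 225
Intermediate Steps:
m(I) = 6 + I
c(J) = -3 + J
j(K) = 6 + K**2 + 4*K
P = -15
D(a) = -15
D(j(c(m(-3))))**2 = (-15)**2 = 225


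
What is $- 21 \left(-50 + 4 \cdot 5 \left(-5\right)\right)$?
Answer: $3150$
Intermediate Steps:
$- 21 \left(-50 + 4 \cdot 5 \left(-5\right)\right) = - 21 \left(-50 + 20 \left(-5\right)\right) = - 21 \left(-50 - 100\right) = \left(-21\right) \left(-150\right) = 3150$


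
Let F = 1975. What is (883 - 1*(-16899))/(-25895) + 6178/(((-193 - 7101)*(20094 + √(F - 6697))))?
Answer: (-64850954*√4722 + 1303195059331*I)/(94439065*(√4722 - 20094*I)) ≈ -0.68674 + 1.4415e-7*I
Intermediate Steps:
(883 - 1*(-16899))/(-25895) + 6178/(((-193 - 7101)*(20094 + √(F - 6697)))) = (883 - 1*(-16899))/(-25895) + 6178/(((-193 - 7101)*(20094 + √(1975 - 6697)))) = (883 + 16899)*(-1/25895) + 6178/((-7294*(20094 + √(-4722)))) = 17782*(-1/25895) + 6178/((-7294*(20094 + I*√4722))) = -17782/25895 + 6178/(-146565636 - 7294*I*√4722)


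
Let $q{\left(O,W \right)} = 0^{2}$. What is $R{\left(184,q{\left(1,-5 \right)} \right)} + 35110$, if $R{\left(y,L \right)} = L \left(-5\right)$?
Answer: $35110$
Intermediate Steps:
$q{\left(O,W \right)} = 0$
$R{\left(y,L \right)} = - 5 L$
$R{\left(184,q{\left(1,-5 \right)} \right)} + 35110 = \left(-5\right) 0 + 35110 = 0 + 35110 = 35110$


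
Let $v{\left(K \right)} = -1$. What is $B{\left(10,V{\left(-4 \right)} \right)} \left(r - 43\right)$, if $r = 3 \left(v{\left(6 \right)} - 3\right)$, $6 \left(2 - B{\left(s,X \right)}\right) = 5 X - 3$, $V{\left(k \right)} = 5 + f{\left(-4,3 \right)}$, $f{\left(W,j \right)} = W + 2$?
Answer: $0$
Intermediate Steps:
$f{\left(W,j \right)} = 2 + W$
$V{\left(k \right)} = 3$ ($V{\left(k \right)} = 5 + \left(2 - 4\right) = 5 - 2 = 3$)
$B{\left(s,X \right)} = \frac{5}{2} - \frac{5 X}{6}$ ($B{\left(s,X \right)} = 2 - \frac{5 X - 3}{6} = 2 - \frac{-3 + 5 X}{6} = 2 - \left(- \frac{1}{2} + \frac{5 X}{6}\right) = \frac{5}{2} - \frac{5 X}{6}$)
$r = -12$ ($r = 3 \left(-1 - 3\right) = 3 \left(-4\right) = -12$)
$B{\left(10,V{\left(-4 \right)} \right)} \left(r - 43\right) = \left(\frac{5}{2} - \frac{5}{2}\right) \left(-12 - 43\right) = \left(\frac{5}{2} - \frac{5}{2}\right) \left(-55\right) = 0 \left(-55\right) = 0$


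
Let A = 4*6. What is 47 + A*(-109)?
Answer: -2569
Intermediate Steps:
A = 24
47 + A*(-109) = 47 + 24*(-109) = 47 - 2616 = -2569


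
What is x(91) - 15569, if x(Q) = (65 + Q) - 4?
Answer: -15417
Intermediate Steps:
x(Q) = 61 + Q
x(91) - 15569 = (61 + 91) - 15569 = 152 - 15569 = -15417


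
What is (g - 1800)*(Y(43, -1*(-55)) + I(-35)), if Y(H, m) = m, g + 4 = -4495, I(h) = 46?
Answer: -636199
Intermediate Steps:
g = -4499 (g = -4 - 4495 = -4499)
(g - 1800)*(Y(43, -1*(-55)) + I(-35)) = (-4499 - 1800)*(-1*(-55) + 46) = -6299*(55 + 46) = -6299*101 = -636199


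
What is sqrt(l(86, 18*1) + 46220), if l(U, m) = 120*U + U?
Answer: sqrt(56626) ≈ 237.96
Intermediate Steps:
l(U, m) = 121*U
sqrt(l(86, 18*1) + 46220) = sqrt(121*86 + 46220) = sqrt(10406 + 46220) = sqrt(56626)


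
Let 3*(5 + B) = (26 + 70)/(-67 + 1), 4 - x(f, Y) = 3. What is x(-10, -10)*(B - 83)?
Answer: -2920/33 ≈ -88.485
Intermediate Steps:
x(f, Y) = 1 (x(f, Y) = 4 - 1*3 = 4 - 3 = 1)
B = -181/33 (B = -5 + ((26 + 70)/(-67 + 1))/3 = -5 + (96/(-66))/3 = -5 + (96*(-1/66))/3 = -5 + (⅓)*(-16/11) = -5 - 16/33 = -181/33 ≈ -5.4848)
x(-10, -10)*(B - 83) = 1*(-181/33 - 83) = 1*(-2920/33) = -2920/33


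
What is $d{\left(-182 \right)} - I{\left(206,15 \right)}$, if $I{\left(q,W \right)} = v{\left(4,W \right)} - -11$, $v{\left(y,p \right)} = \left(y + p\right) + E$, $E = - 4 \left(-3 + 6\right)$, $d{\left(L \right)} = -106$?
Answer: $-124$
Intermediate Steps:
$E = -12$ ($E = \left(-4\right) 3 = -12$)
$v{\left(y,p \right)} = -12 + p + y$ ($v{\left(y,p \right)} = \left(y + p\right) - 12 = \left(p + y\right) - 12 = -12 + p + y$)
$I{\left(q,W \right)} = 3 + W$ ($I{\left(q,W \right)} = \left(-12 + W + 4\right) - -11 = \left(-8 + W\right) + 11 = 3 + W$)
$d{\left(-182 \right)} - I{\left(206,15 \right)} = -106 - \left(3 + 15\right) = -106 - 18 = -124$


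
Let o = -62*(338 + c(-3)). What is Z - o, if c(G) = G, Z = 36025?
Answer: 56795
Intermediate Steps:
o = -20770 (o = -62*(338 - 3) = -62*335 = -20770)
Z - o = 36025 - 1*(-20770) = 36025 + 20770 = 56795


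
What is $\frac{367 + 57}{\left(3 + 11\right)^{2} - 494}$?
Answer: $- \frac{212}{149} \approx -1.4228$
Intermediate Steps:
$\frac{367 + 57}{\left(3 + 11\right)^{2} - 494} = \frac{424}{14^{2} - 494} = \frac{424}{196 - 494} = \frac{424}{-298} = 424 \left(- \frac{1}{298}\right) = - \frac{212}{149}$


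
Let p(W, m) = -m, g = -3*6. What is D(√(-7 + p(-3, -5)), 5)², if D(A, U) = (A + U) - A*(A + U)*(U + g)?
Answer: -8271 - 2772*I*√2 ≈ -8271.0 - 3920.2*I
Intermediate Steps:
g = -18
D(A, U) = A + U - A*(-18 + U)*(A + U) (D(A, U) = (A + U) - A*(A + U)*(U - 18) = (A + U) - A*(A + U)*(-18 + U) = (A + U) - A*(-18 + U)*(A + U) = A + U - A*(-18 + U)*(A + U))
D(√(-7 + p(-3, -5)), 5)² = (√(-7 - 1*(-5)) + 5 + 18*(√(-7 - 1*(-5)))² - 1*√(-7 - 1*(-5))*5² - 1*5*(√(-7 - 1*(-5)))² + 18*√(-7 - 1*(-5))*5)² = (√(-7 + 5) + 5 + 18*(√(-7 + 5))² - 1*√(-7 + 5)*25 - 1*5*(√(-7 + 5))² + 18*√(-7 + 5)*5)² = (√(-2) + 5 + 18*(√(-2))² - 1*√(-2)*25 - 1*5*(√(-2))² + 18*√(-2)*5)² = (I*√2 + 5 + 18*(I*√2)² - 1*I*√2*25 - 1*5*(I*√2)² + 18*(I*√2)*5)² = (I*√2 + 5 + 18*(-2) - 25*I*√2 - 1*5*(-2) + 90*I*√2)² = (I*√2 + 5 - 36 - 25*I*√2 + 10 + 90*I*√2)² = (-21 + 66*I*√2)²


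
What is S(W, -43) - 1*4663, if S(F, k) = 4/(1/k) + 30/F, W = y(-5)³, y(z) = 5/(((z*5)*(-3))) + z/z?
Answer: -9851455/2048 ≈ -4810.3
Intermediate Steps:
y(z) = 1 - 1/(3*z) (y(z) = 5/(((5*z)*(-3))) + 1 = 5/((-15*z)) + 1 = 5*(-1/(15*z)) + 1 = -1/(3*z) + 1 = 1 - 1/(3*z))
W = 4096/3375 (W = ((-⅓ - 5)/(-5))³ = (-⅕*(-16/3))³ = (16/15)³ = 4096/3375 ≈ 1.2136)
S(F, k) = 4*k + 30/F
S(W, -43) - 1*4663 = (4*(-43) + 30/(4096/3375)) - 1*4663 = (-172 + 30*(3375/4096)) - 4663 = (-172 + 50625/2048) - 4663 = -301631/2048 - 4663 = -9851455/2048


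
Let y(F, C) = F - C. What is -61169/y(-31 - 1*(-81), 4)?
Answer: -61169/46 ≈ -1329.8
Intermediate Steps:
-61169/y(-31 - 1*(-81), 4) = -61169/((-31 - 1*(-81)) - 1*4) = -61169/((-31 + 81) - 4) = -61169/(50 - 4) = -61169/46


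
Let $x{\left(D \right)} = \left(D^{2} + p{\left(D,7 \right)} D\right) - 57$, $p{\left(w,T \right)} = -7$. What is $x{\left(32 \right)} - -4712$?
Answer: $5455$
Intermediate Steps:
$x{\left(D \right)} = -57 + D^{2} - 7 D$ ($x{\left(D \right)} = \left(D^{2} - 7 D\right) - 57 = -57 + D^{2} - 7 D$)
$x{\left(32 \right)} - -4712 = \left(-57 + 32^{2} - 224\right) - -4712 = \left(-57 + 1024 - 224\right) + 4712 = 743 + 4712 = 5455$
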